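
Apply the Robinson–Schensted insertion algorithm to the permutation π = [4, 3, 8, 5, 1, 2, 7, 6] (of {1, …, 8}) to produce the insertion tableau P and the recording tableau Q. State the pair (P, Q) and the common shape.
P = [1, 2, 6] / [3, 5, 7] / [4, 8];  Q = [1, 3, 7] / [2, 4, 8] / [5, 6];  common shape = (3, 3, 2)

Row-insert the values π_1, π_2, … into P one at a time, bumping the leftmost entry strictly greater than the inserted value down to the next row. The recording tableau Q records, in position (i, j), the step at which that cell was added to P.
  Insert 4 (step 1): P = [4];  Q = [1]
  Insert 3 (step 2): P = [3] / [4];  Q = [1] / [2]
  Insert 8 (step 3): P = [3, 8] / [4];  Q = [1, 3] / [2]
  Insert 5 (step 4): P = [3, 5] / [4, 8];  Q = [1, 3] / [2, 4]
  Insert 1 (step 5): P = [1, 5] / [3, 8] / [4];  Q = [1, 3] / [2, 4] / [5]
  Insert 2 (step 6): P = [1, 2] / [3, 5] / [4, 8];  Q = [1, 3] / [2, 4] / [5, 6]
  Insert 7 (step 7): P = [1, 2, 7] / [3, 5] / [4, 8];  Q = [1, 3, 7] / [2, 4] / [5, 6]
  Insert 6 (step 8): P = [1, 2, 6] / [3, 5, 7] / [4, 8];  Q = [1, 3, 7] / [2, 4, 8] / [5, 6]
Final shape: (3, 3, 2).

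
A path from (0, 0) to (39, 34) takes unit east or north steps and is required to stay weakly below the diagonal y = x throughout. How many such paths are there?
Number of paths = 111342333555814221882

By the reflection principle (André's argument), the number of monotone paths to (39, 34) with n ≤ m that never go above y = x is C(73, 39) − C(73, 40) = 742282223705428145880 − 630939890149613923998 = 111342333555814221882.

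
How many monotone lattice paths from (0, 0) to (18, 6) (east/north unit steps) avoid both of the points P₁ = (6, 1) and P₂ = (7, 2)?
Number of paths = 61250

Inclusion–exclusion. Total paths: C(24, 18) = 134596. Through P₁: C(7, 6)·C(17, 12) = 43316. Through P₂: C(9, 7)·C(15, 11) = 49140. Since P₁ is strictly southwest of P₂, a monotone path through both must visit P₁ then P₂; paths through both = C(7, 6)·C(2, 1)·C(15, 11) = 19110. Avoid both = 134596 − 43316 − 49140 + 19110 = 61250.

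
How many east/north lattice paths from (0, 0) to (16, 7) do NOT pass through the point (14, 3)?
Number of paths = 234957

Total paths from (0, 0) to (16, 7): C(23, 16) = 245157. Paths through (14, 3): (paths (0, 0) → (14, 3)) × (paths (14, 3) → (16, 7)) = C(17, 14) · C(6, 2) = 680 · 15 = 10200. Avoidance count = 245157 − 10200 = 234957.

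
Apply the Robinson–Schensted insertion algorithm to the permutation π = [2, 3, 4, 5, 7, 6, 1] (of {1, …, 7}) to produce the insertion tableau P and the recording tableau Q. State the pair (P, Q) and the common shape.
P = [1, 3, 4, 5, 6] / [2] / [7];  Q = [1, 2, 3, 4, 5] / [6] / [7];  common shape = (5, 1, 1)

Row-insert the values π_1, π_2, … into P one at a time, bumping the leftmost entry strictly greater than the inserted value down to the next row. The recording tableau Q records, in position (i, j), the step at which that cell was added to P.
  Insert 2 (step 1): P = [2];  Q = [1]
  Insert 3 (step 2): P = [2, 3];  Q = [1, 2]
  Insert 4 (step 3): P = [2, 3, 4];  Q = [1, 2, 3]
  Insert 5 (step 4): P = [2, 3, 4, 5];  Q = [1, 2, 3, 4]
  Insert 7 (step 5): P = [2, 3, 4, 5, 7];  Q = [1, 2, 3, 4, 5]
  Insert 6 (step 6): P = [2, 3, 4, 5, 6] / [7];  Q = [1, 2, 3, 4, 5] / [6]
  Insert 1 (step 7): P = [1, 3, 4, 5, 6] / [2] / [7];  Q = [1, 2, 3, 4, 5] / [6] / [7]
Final shape: (5, 1, 1).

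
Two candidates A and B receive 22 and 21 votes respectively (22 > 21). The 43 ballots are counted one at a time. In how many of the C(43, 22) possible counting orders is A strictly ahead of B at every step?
Strict-lead orderings = 24466267020

Total orderings of the 43 votes with 22 for A: C(43, 22) = 1052049481860. By the Bertrand ballot formula (Cycle Lemma / reflection principle), the number of orderings in which A is strictly ahead of B throughout is (p − q)/(p + q) · C(p + q, p) = (22 − 21)/(22 + 21) · 1052049481860 = 24466267020.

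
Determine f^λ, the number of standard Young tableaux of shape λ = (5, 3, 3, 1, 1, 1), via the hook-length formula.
# SYT of shape (5, 3, 3, 1, 1, 1) = 48048

Hook-length formula: f^λ = n! / Π hook(c), product over all cells c of the Young diagram. For λ = (5, 3, 3, 1, 1, 1), n = 14 boxes. Hook lengths by row (left-to-right, top-to-bottom): [10, 6, 5, 2, 1]; [7, 3, 2]; [6, 2, 1]; [3]; [2]; [1]. Product of hooks = 1814400. So f^λ = 14! / 1814400 = 87178291200 / 1814400 = 48048.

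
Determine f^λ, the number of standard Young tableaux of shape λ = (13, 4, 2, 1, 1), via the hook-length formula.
# SYT of shape (13, 4, 2, 1, 1) = 10003500

Hook-length formula: f^λ = n! / Π hook(c), product over all cells c of the Young diagram. For λ = (13, 4, 2, 1, 1), n = 21 boxes. Hook lengths by row (left-to-right, top-to-bottom): [17, 14, 12, 11, 9, 8, 7, 6, 5, 4, 3, 2, 1]; [7, 4, 2, 1]; [4, 1]; [2]; [1]. Product of hooks = 5107306659840. So f^λ = 21! / 5107306659840 = 51090942171709440000 / 5107306659840 = 10003500.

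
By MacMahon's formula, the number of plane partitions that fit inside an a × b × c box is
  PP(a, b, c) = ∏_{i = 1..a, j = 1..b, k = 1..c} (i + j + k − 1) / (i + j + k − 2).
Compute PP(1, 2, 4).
PP(1, 2, 4) = 15

Evaluate the triple product over i = 1..1, j = 1..2, k = 1..4. The factors are (2/1) · (3/2) · (4/3) · (5/4) · (3/2) · (4/3) · (5/4) · (6/5). The numerators and denominators telescope so the product is an integer; carrying out the multiplication exactly gives PP(1, 2, 4) = 15.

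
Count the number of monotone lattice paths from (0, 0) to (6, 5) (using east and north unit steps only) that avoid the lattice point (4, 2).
Number of paths = 312

Total paths from (0, 0) to (6, 5): C(11, 6) = 462. Paths through (4, 2): (paths (0, 0) → (4, 2)) × (paths (4, 2) → (6, 5)) = C(6, 4) · C(5, 2) = 15 · 10 = 150. Avoidance count = 462 − 150 = 312.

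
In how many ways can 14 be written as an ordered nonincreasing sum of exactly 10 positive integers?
p(14, 10 parts) = 5

Partitions of n into exactly k parts ↔ partitions of n − k into at most k parts (subtract 1 from each part). For n = 14, k = 10, the partitions are: 5+1+1+1+1+1+1+1+1+1, 4+2+1+1+1+1+1+1+1+1, 3+3+1+1+1+1+1+1+1+1, 3+2+2+1+1+1+1+1+1+1, 2+2+2+2+1+1+1+1+1+1. Count = 5.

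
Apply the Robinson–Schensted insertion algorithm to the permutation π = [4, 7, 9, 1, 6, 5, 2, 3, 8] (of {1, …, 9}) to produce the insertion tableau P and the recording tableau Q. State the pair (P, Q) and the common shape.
P = [1, 2, 3, 8] / [4, 5, 9] / [6] / [7];  Q = [1, 2, 3, 9] / [4, 5, 8] / [6] / [7];  common shape = (4, 3, 1, 1)

Row-insert the values π_1, π_2, … into P one at a time, bumping the leftmost entry strictly greater than the inserted value down to the next row. The recording tableau Q records, in position (i, j), the step at which that cell was added to P.
  Insert 4 (step 1): P = [4];  Q = [1]
  Insert 7 (step 2): P = [4, 7];  Q = [1, 2]
  Insert 9 (step 3): P = [4, 7, 9];  Q = [1, 2, 3]
  Insert 1 (step 4): P = [1, 7, 9] / [4];  Q = [1, 2, 3] / [4]
  Insert 6 (step 5): P = [1, 6, 9] / [4, 7];  Q = [1, 2, 3] / [4, 5]
  Insert 5 (step 6): P = [1, 5, 9] / [4, 6] / [7];  Q = [1, 2, 3] / [4, 5] / [6]
  Insert 2 (step 7): P = [1, 2, 9] / [4, 5] / [6] / [7];  Q = [1, 2, 3] / [4, 5] / [6] / [7]
  Insert 3 (step 8): P = [1, 2, 3] / [4, 5, 9] / [6] / [7];  Q = [1, 2, 3] / [4, 5, 8] / [6] / [7]
  Insert 8 (step 9): P = [1, 2, 3, 8] / [4, 5, 9] / [6] / [7];  Q = [1, 2, 3, 9] / [4, 5, 8] / [6] / [7]
Final shape: (4, 3, 1, 1).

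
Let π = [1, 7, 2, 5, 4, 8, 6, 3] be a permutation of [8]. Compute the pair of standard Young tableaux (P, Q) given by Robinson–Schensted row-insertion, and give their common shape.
P = [1, 2, 3, 6] / [4, 8] / [5] / [7];  Q = [1, 2, 4, 6] / [3, 7] / [5] / [8];  common shape = (4, 2, 1, 1)

Row-insert the values π_1, π_2, … into P one at a time, bumping the leftmost entry strictly greater than the inserted value down to the next row. The recording tableau Q records, in position (i, j), the step at which that cell was added to P.
  Insert 1 (step 1): P = [1];  Q = [1]
  Insert 7 (step 2): P = [1, 7];  Q = [1, 2]
  Insert 2 (step 3): P = [1, 2] / [7];  Q = [1, 2] / [3]
  Insert 5 (step 4): P = [1, 2, 5] / [7];  Q = [1, 2, 4] / [3]
  Insert 4 (step 5): P = [1, 2, 4] / [5] / [7];  Q = [1, 2, 4] / [3] / [5]
  Insert 8 (step 6): P = [1, 2, 4, 8] / [5] / [7];  Q = [1, 2, 4, 6] / [3] / [5]
  Insert 6 (step 7): P = [1, 2, 4, 6] / [5, 8] / [7];  Q = [1, 2, 4, 6] / [3, 7] / [5]
  Insert 3 (step 8): P = [1, 2, 3, 6] / [4, 8] / [5] / [7];  Q = [1, 2, 4, 6] / [3, 7] / [5] / [8]
Final shape: (4, 2, 1, 1).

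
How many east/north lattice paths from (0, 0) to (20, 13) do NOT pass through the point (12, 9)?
Number of paths = 427671090

Total paths from (0, 0) to (20, 13): C(33, 20) = 573166440. Paths through (12, 9): (paths (0, 0) → (12, 9)) × (paths (12, 9) → (20, 13)) = C(21, 12) · C(12, 8) = 293930 · 495 = 145495350. Avoidance count = 573166440 − 145495350 = 427671090.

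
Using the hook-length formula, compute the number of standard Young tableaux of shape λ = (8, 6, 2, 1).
# SYT of shape (8, 6, 2, 1) = 618800

Hook-length formula: f^λ = n! / Π hook(c), product over all cells c of the Young diagram. For λ = (8, 6, 2, 1), n = 17 boxes. Hook lengths by row (left-to-right, top-to-bottom): [11, 9, 7, 6, 5, 4, 2, 1]; [8, 6, 4, 3, 2, 1]; [3, 1]; [1]. Product of hooks = 574801920. So f^λ = 17! / 574801920 = 355687428096000 / 574801920 = 618800.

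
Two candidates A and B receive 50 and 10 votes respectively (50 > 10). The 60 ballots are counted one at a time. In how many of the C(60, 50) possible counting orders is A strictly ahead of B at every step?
Strict-lead orderings = 50262685044

Total orderings of the 60 votes with 50 for A: C(60, 50) = 75394027566. By the Bertrand ballot formula (Cycle Lemma / reflection principle), the number of orderings in which A is strictly ahead of B throughout is (p − q)/(p + q) · C(p + q, p) = (50 − 10)/(50 + 10) · 75394027566 = 50262685044.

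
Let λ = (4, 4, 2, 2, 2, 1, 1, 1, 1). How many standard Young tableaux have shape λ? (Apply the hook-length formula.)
# SYT of shape (4, 4, 2, 2, 2, 1, 1, 1, 1) = 1989000

Hook-length formula: f^λ = n! / Π hook(c), product over all cells c of the Young diagram. For λ = (4, 4, 2, 2, 2, 1, 1, 1, 1), n = 18 boxes. Hook lengths by row (left-to-right, top-to-bottom): [12, 7, 3, 2]; [11, 6, 2, 1]; [8, 3]; [7, 2]; [6, 1]; [4]; [3]; [2]; [1]. Product of hooks = 3218890752. So f^λ = 18! / 3218890752 = 6402373705728000 / 3218890752 = 1989000.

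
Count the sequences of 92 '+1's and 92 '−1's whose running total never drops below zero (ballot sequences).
C_92 = 15487357822491889407128326963778343232013931127835600

These ballot sequences are counted by the Catalan number C_n = (1/(n + 1)) · C(2n, n). For n = 92: C_92 = (1/93) · C(184, 92) = 1440324277491745714862934407631385920577295594888710800/93 = 15487357822491889407128326963778343232013931127835600.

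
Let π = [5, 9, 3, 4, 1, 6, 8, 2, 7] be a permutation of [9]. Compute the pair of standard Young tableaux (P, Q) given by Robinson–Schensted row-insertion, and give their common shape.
P = [1, 2, 6, 7] / [3, 4, 8] / [5, 9];  Q = [1, 2, 6, 7] / [3, 4, 9] / [5, 8];  common shape = (4, 3, 2)

Row-insert the values π_1, π_2, … into P one at a time, bumping the leftmost entry strictly greater than the inserted value down to the next row. The recording tableau Q records, in position (i, j), the step at which that cell was added to P.
  Insert 5 (step 1): P = [5];  Q = [1]
  Insert 9 (step 2): P = [5, 9];  Q = [1, 2]
  Insert 3 (step 3): P = [3, 9] / [5];  Q = [1, 2] / [3]
  Insert 4 (step 4): P = [3, 4] / [5, 9];  Q = [1, 2] / [3, 4]
  Insert 1 (step 5): P = [1, 4] / [3, 9] / [5];  Q = [1, 2] / [3, 4] / [5]
  Insert 6 (step 6): P = [1, 4, 6] / [3, 9] / [5];  Q = [1, 2, 6] / [3, 4] / [5]
  Insert 8 (step 7): P = [1, 4, 6, 8] / [3, 9] / [5];  Q = [1, 2, 6, 7] / [3, 4] / [5]
  Insert 2 (step 8): P = [1, 2, 6, 8] / [3, 4] / [5, 9];  Q = [1, 2, 6, 7] / [3, 4] / [5, 8]
  Insert 7 (step 9): P = [1, 2, 6, 7] / [3, 4, 8] / [5, 9];  Q = [1, 2, 6, 7] / [3, 4, 9] / [5, 8]
Final shape: (4, 3, 2).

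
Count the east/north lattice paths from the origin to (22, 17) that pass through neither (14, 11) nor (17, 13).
Number of paths = 28162128510

Inclusion–exclusion. Total paths: C(39, 22) = 51021117810. Through P₁: C(25, 14)·C(14, 8) = 13385572200. Through P₂: C(30, 17)·C(9, 5) = 15089741100. Since P₁ is strictly southwest of P₂, a monotone path through both must visit P₁ then P₂; paths through both = C(25, 14)·C(5, 3)·C(9, 5) = 5616324000. Avoid both = 51021117810 − 13385572200 − 15089741100 + 5616324000 = 28162128510.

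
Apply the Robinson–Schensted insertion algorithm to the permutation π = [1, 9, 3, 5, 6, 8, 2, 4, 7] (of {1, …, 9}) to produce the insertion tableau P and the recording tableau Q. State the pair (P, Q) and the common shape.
P = [1, 2, 4, 6, 7] / [3, 5, 8] / [9];  Q = [1, 2, 4, 5, 6] / [3, 8, 9] / [7];  common shape = (5, 3, 1)

Row-insert the values π_1, π_2, … into P one at a time, bumping the leftmost entry strictly greater than the inserted value down to the next row. The recording tableau Q records, in position (i, j), the step at which that cell was added to P.
  Insert 1 (step 1): P = [1];  Q = [1]
  Insert 9 (step 2): P = [1, 9];  Q = [1, 2]
  Insert 3 (step 3): P = [1, 3] / [9];  Q = [1, 2] / [3]
  Insert 5 (step 4): P = [1, 3, 5] / [9];  Q = [1, 2, 4] / [3]
  Insert 6 (step 5): P = [1, 3, 5, 6] / [9];  Q = [1, 2, 4, 5] / [3]
  Insert 8 (step 6): P = [1, 3, 5, 6, 8] / [9];  Q = [1, 2, 4, 5, 6] / [3]
  Insert 2 (step 7): P = [1, 2, 5, 6, 8] / [3] / [9];  Q = [1, 2, 4, 5, 6] / [3] / [7]
  Insert 4 (step 8): P = [1, 2, 4, 6, 8] / [3, 5] / [9];  Q = [1, 2, 4, 5, 6] / [3, 8] / [7]
  Insert 7 (step 9): P = [1, 2, 4, 6, 7] / [3, 5, 8] / [9];  Q = [1, 2, 4, 5, 6] / [3, 8, 9] / [7]
Final shape: (5, 3, 1).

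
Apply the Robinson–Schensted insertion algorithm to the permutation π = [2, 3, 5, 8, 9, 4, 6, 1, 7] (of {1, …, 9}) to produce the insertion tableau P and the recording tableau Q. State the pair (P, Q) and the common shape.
P = [1, 3, 4, 6, 7] / [2, 8, 9] / [5];  Q = [1, 2, 3, 4, 5] / [6, 7, 9] / [8];  common shape = (5, 3, 1)

Row-insert the values π_1, π_2, … into P one at a time, bumping the leftmost entry strictly greater than the inserted value down to the next row. The recording tableau Q records, in position (i, j), the step at which that cell was added to P.
  Insert 2 (step 1): P = [2];  Q = [1]
  Insert 3 (step 2): P = [2, 3];  Q = [1, 2]
  Insert 5 (step 3): P = [2, 3, 5];  Q = [1, 2, 3]
  Insert 8 (step 4): P = [2, 3, 5, 8];  Q = [1, 2, 3, 4]
  Insert 9 (step 5): P = [2, 3, 5, 8, 9];  Q = [1, 2, 3, 4, 5]
  Insert 4 (step 6): P = [2, 3, 4, 8, 9] / [5];  Q = [1, 2, 3, 4, 5] / [6]
  Insert 6 (step 7): P = [2, 3, 4, 6, 9] / [5, 8];  Q = [1, 2, 3, 4, 5] / [6, 7]
  Insert 1 (step 8): P = [1, 3, 4, 6, 9] / [2, 8] / [5];  Q = [1, 2, 3, 4, 5] / [6, 7] / [8]
  Insert 7 (step 9): P = [1, 3, 4, 6, 7] / [2, 8, 9] / [5];  Q = [1, 2, 3, 4, 5] / [6, 7, 9] / [8]
Final shape: (5, 3, 1).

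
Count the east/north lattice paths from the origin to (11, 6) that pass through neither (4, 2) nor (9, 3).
Number of paths = 6126

Inclusion–exclusion. Total paths: C(17, 11) = 12376. Through P₁: C(6, 4)·C(11, 7) = 4950. Through P₂: C(12, 9)·C(5, 2) = 2200. Since P₁ is strictly southwest of P₂, a monotone path through both must visit P₁ then P₂; paths through both = C(6, 4)·C(6, 5)·C(5, 2) = 900. Avoid both = 12376 − 4950 − 2200 + 900 = 6126.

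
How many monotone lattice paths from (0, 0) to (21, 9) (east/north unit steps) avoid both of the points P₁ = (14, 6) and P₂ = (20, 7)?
Number of paths = 7805820

Inclusion–exclusion. Total paths: C(30, 21) = 14307150. Through P₁: C(20, 14)·C(10, 7) = 4651200. Through P₂: C(27, 20)·C(3, 1) = 2664090. Since P₁ is strictly southwest of P₂, a monotone path through both must visit P₁ then P₂; paths through both = C(20, 14)·C(7, 6)·C(3, 1) = 813960. Avoid both = 14307150 − 4651200 − 2664090 + 813960 = 7805820.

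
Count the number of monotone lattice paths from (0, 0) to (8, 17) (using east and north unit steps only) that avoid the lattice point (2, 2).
Number of paths = 755991

Total paths from (0, 0) to (8, 17): C(25, 8) = 1081575. Paths through (2, 2): (paths (0, 0) → (2, 2)) × (paths (2, 2) → (8, 17)) = C(4, 2) · C(21, 6) = 6 · 54264 = 325584. Avoidance count = 1081575 − 325584 = 755991.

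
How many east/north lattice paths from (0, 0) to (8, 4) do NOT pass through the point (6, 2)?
Number of paths = 327

Total paths from (0, 0) to (8, 4): C(12, 8) = 495. Paths through (6, 2): (paths (0, 0) → (6, 2)) × (paths (6, 2) → (8, 4)) = C(8, 6) · C(4, 2) = 28 · 6 = 168. Avoidance count = 495 − 168 = 327.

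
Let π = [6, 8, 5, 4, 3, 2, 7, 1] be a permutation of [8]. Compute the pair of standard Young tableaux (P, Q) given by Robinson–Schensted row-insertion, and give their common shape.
P = [1, 7] / [2, 8] / [3] / [4] / [5] / [6];  Q = [1, 2] / [3, 7] / [4] / [5] / [6] / [8];  common shape = (2, 2, 1, 1, 1, 1)

Row-insert the values π_1, π_2, … into P one at a time, bumping the leftmost entry strictly greater than the inserted value down to the next row. The recording tableau Q records, in position (i, j), the step at which that cell was added to P.
  Insert 6 (step 1): P = [6];  Q = [1]
  Insert 8 (step 2): P = [6, 8];  Q = [1, 2]
  Insert 5 (step 3): P = [5, 8] / [6];  Q = [1, 2] / [3]
  Insert 4 (step 4): P = [4, 8] / [5] / [6];  Q = [1, 2] / [3] / [4]
  Insert 3 (step 5): P = [3, 8] / [4] / [5] / [6];  Q = [1, 2] / [3] / [4] / [5]
  Insert 2 (step 6): P = [2, 8] / [3] / [4] / [5] / [6];  Q = [1, 2] / [3] / [4] / [5] / [6]
  Insert 7 (step 7): P = [2, 7] / [3, 8] / [4] / [5] / [6];  Q = [1, 2] / [3, 7] / [4] / [5] / [6]
  Insert 1 (step 8): P = [1, 7] / [2, 8] / [3] / [4] / [5] / [6];  Q = [1, 2] / [3, 7] / [4] / [5] / [6] / [8]
Final shape: (2, 2, 1, 1, 1, 1).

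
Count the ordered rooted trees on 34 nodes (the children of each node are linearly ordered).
C_33 = 212336130412243110

These ordered rooted trees are counted by the Catalan number C_n = (1/(n + 1)) · C(2n, n). For n = 33: C_33 = (1/34) · C(66, 33) = 7219428434016265740/34 = 212336130412243110.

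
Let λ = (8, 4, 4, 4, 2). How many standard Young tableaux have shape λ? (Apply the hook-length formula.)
# SYT of shape (8, 4, 4, 4, 2) = 678978300

Hook-length formula: f^λ = n! / Π hook(c), product over all cells c of the Young diagram. For λ = (8, 4, 4, 4, 2), n = 22 boxes. Hook lengths by row (left-to-right, top-to-bottom): [12, 11, 9, 8, 4, 3, 2, 1]; [7, 6, 4, 3]; [6, 5, 3, 2]; [5, 4, 2, 1]; [2, 1]. Product of hooks = 1655429529600. So f^λ = 22! / 1655429529600 = 1124000727777607680000 / 1655429529600 = 678978300.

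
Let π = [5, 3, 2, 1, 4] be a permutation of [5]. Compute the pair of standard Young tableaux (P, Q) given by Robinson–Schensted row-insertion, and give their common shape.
P = [1, 4] / [2] / [3] / [5];  Q = [1, 5] / [2] / [3] / [4];  common shape = (2, 1, 1, 1)

Row-insert the values π_1, π_2, … into P one at a time, bumping the leftmost entry strictly greater than the inserted value down to the next row. The recording tableau Q records, in position (i, j), the step at which that cell was added to P.
  Insert 5 (step 1): P = [5];  Q = [1]
  Insert 3 (step 2): P = [3] / [5];  Q = [1] / [2]
  Insert 2 (step 3): P = [2] / [3] / [5];  Q = [1] / [2] / [3]
  Insert 1 (step 4): P = [1] / [2] / [3] / [5];  Q = [1] / [2] / [3] / [4]
  Insert 4 (step 5): P = [1, 4] / [2] / [3] / [5];  Q = [1, 5] / [2] / [3] / [4]
Final shape: (2, 1, 1, 1).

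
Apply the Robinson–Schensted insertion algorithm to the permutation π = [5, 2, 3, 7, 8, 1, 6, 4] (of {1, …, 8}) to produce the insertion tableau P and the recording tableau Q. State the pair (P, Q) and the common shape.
P = [1, 3, 4, 8] / [2, 6] / [5, 7];  Q = [1, 3, 4, 5] / [2, 7] / [6, 8];  common shape = (4, 2, 2)

Row-insert the values π_1, π_2, … into P one at a time, bumping the leftmost entry strictly greater than the inserted value down to the next row. The recording tableau Q records, in position (i, j), the step at which that cell was added to P.
  Insert 5 (step 1): P = [5];  Q = [1]
  Insert 2 (step 2): P = [2] / [5];  Q = [1] / [2]
  Insert 3 (step 3): P = [2, 3] / [5];  Q = [1, 3] / [2]
  Insert 7 (step 4): P = [2, 3, 7] / [5];  Q = [1, 3, 4] / [2]
  Insert 8 (step 5): P = [2, 3, 7, 8] / [5];  Q = [1, 3, 4, 5] / [2]
  Insert 1 (step 6): P = [1, 3, 7, 8] / [2] / [5];  Q = [1, 3, 4, 5] / [2] / [6]
  Insert 6 (step 7): P = [1, 3, 6, 8] / [2, 7] / [5];  Q = [1, 3, 4, 5] / [2, 7] / [6]
  Insert 4 (step 8): P = [1, 3, 4, 8] / [2, 6] / [5, 7];  Q = [1, 3, 4, 5] / [2, 7] / [6, 8]
Final shape: (4, 2, 2).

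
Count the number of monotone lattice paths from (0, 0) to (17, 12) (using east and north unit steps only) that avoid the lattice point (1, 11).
Number of paths = 51895731

Total paths from (0, 0) to (17, 12): C(29, 17) = 51895935. Paths through (1, 11): (paths (0, 0) → (1, 11)) × (paths (1, 11) → (17, 12)) = C(12, 1) · C(17, 16) = 12 · 17 = 204. Avoidance count = 51895935 − 204 = 51895731.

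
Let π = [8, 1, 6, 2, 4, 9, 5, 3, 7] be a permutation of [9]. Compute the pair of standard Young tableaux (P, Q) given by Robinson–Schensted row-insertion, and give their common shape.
P = [1, 2, 3, 5, 7] / [4, 9] / [6] / [8];  Q = [1, 3, 5, 6, 9] / [2, 7] / [4] / [8];  common shape = (5, 2, 1, 1)

Row-insert the values π_1, π_2, … into P one at a time, bumping the leftmost entry strictly greater than the inserted value down to the next row. The recording tableau Q records, in position (i, j), the step at which that cell was added to P.
  Insert 8 (step 1): P = [8];  Q = [1]
  Insert 1 (step 2): P = [1] / [8];  Q = [1] / [2]
  Insert 6 (step 3): P = [1, 6] / [8];  Q = [1, 3] / [2]
  Insert 2 (step 4): P = [1, 2] / [6] / [8];  Q = [1, 3] / [2] / [4]
  Insert 4 (step 5): P = [1, 2, 4] / [6] / [8];  Q = [1, 3, 5] / [2] / [4]
  Insert 9 (step 6): P = [1, 2, 4, 9] / [6] / [8];  Q = [1, 3, 5, 6] / [2] / [4]
  Insert 5 (step 7): P = [1, 2, 4, 5] / [6, 9] / [8];  Q = [1, 3, 5, 6] / [2, 7] / [4]
  Insert 3 (step 8): P = [1, 2, 3, 5] / [4, 9] / [6] / [8];  Q = [1, 3, 5, 6] / [2, 7] / [4] / [8]
  Insert 7 (step 9): P = [1, 2, 3, 5, 7] / [4, 9] / [6] / [8];  Q = [1, 3, 5, 6, 9] / [2, 7] / [4] / [8]
Final shape: (5, 2, 1, 1).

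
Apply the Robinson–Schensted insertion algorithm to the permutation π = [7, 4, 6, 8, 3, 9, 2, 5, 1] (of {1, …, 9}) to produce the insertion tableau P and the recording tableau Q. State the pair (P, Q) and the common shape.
P = [1, 5, 8, 9] / [2, 6] / [3] / [4] / [7];  Q = [1, 3, 4, 6] / [2, 8] / [5] / [7] / [9];  common shape = (4, 2, 1, 1, 1)

Row-insert the values π_1, π_2, … into P one at a time, bumping the leftmost entry strictly greater than the inserted value down to the next row. The recording tableau Q records, in position (i, j), the step at which that cell was added to P.
  Insert 7 (step 1): P = [7];  Q = [1]
  Insert 4 (step 2): P = [4] / [7];  Q = [1] / [2]
  Insert 6 (step 3): P = [4, 6] / [7];  Q = [1, 3] / [2]
  Insert 8 (step 4): P = [4, 6, 8] / [7];  Q = [1, 3, 4] / [2]
  Insert 3 (step 5): P = [3, 6, 8] / [4] / [7];  Q = [1, 3, 4] / [2] / [5]
  Insert 9 (step 6): P = [3, 6, 8, 9] / [4] / [7];  Q = [1, 3, 4, 6] / [2] / [5]
  Insert 2 (step 7): P = [2, 6, 8, 9] / [3] / [4] / [7];  Q = [1, 3, 4, 6] / [2] / [5] / [7]
  Insert 5 (step 8): P = [2, 5, 8, 9] / [3, 6] / [4] / [7];  Q = [1, 3, 4, 6] / [2, 8] / [5] / [7]
  Insert 1 (step 9): P = [1, 5, 8, 9] / [2, 6] / [3] / [4] / [7];  Q = [1, 3, 4, 6] / [2, 8] / [5] / [7] / [9]
Final shape: (4, 2, 1, 1, 1).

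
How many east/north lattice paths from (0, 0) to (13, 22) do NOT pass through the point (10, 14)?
Number of paths = 1152730560

Total paths from (0, 0) to (13, 22): C(35, 13) = 1476337800. Paths through (10, 14): (paths (0, 0) → (10, 14)) × (paths (10, 14) → (13, 22)) = C(24, 10) · C(11, 3) = 1961256 · 165 = 323607240. Avoidance count = 1476337800 − 323607240 = 1152730560.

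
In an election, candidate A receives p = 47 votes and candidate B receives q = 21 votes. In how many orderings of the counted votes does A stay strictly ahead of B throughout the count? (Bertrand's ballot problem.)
Strict-lead orderings = 71764700685918240

Total orderings of the 68 votes with 47 for A: C(68, 47) = 187692294101632320. By the Bertrand ballot formula (Cycle Lemma / reflection principle), the number of orderings in which A is strictly ahead of B throughout is (p − q)/(p + q) · C(p + q, p) = (47 − 21)/(47 + 21) · 187692294101632320 = 71764700685918240.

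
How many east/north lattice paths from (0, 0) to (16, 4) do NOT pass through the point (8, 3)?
Number of paths = 3360

Total paths from (0, 0) to (16, 4): C(20, 16) = 4845. Paths through (8, 3): (paths (0, 0) → (8, 3)) × (paths (8, 3) → (16, 4)) = C(11, 8) · C(9, 8) = 165 · 9 = 1485. Avoidance count = 4845 − 1485 = 3360.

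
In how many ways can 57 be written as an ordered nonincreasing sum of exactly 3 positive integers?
p(57, 3 parts) = 271

Partitions of n into exactly k parts are in bijection with partitions of n − k into at most k parts (subtract 1 from each part). So p(57, exactly 3) = p(54, parts ≤ 3). Computing via the recurrence p(m, j) = p(m, j−1) + p(m−j, j) gives 271.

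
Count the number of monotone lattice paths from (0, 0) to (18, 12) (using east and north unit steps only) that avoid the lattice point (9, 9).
Number of paths = 75796825

Total paths from (0, 0) to (18, 12): C(30, 18) = 86493225. Paths through (9, 9): (paths (0, 0) → (9, 9)) × (paths (9, 9) → (18, 12)) = C(18, 9) · C(12, 9) = 48620 · 220 = 10696400. Avoidance count = 86493225 − 10696400 = 75796825.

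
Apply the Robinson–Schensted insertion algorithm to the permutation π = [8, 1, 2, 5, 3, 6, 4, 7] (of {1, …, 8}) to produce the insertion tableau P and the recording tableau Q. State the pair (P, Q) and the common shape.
P = [1, 2, 3, 4, 7] / [5, 6] / [8];  Q = [1, 3, 4, 6, 8] / [2, 7] / [5];  common shape = (5, 2, 1)

Row-insert the values π_1, π_2, … into P one at a time, bumping the leftmost entry strictly greater than the inserted value down to the next row. The recording tableau Q records, in position (i, j), the step at which that cell was added to P.
  Insert 8 (step 1): P = [8];  Q = [1]
  Insert 1 (step 2): P = [1] / [8];  Q = [1] / [2]
  Insert 2 (step 3): P = [1, 2] / [8];  Q = [1, 3] / [2]
  Insert 5 (step 4): P = [1, 2, 5] / [8];  Q = [1, 3, 4] / [2]
  Insert 3 (step 5): P = [1, 2, 3] / [5] / [8];  Q = [1, 3, 4] / [2] / [5]
  Insert 6 (step 6): P = [1, 2, 3, 6] / [5] / [8];  Q = [1, 3, 4, 6] / [2] / [5]
  Insert 4 (step 7): P = [1, 2, 3, 4] / [5, 6] / [8];  Q = [1, 3, 4, 6] / [2, 7] / [5]
  Insert 7 (step 8): P = [1, 2, 3, 4, 7] / [5, 6] / [8];  Q = [1, 3, 4, 6, 8] / [2, 7] / [5]
Final shape: (5, 2, 1).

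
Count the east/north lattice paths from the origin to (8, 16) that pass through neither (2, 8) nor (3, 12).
Number of paths = 571356

Inclusion–exclusion. Total paths: C(24, 8) = 735471. Through P₁: C(10, 2)·C(14, 6) = 135135. Through P₂: C(15, 3)·C(9, 5) = 57330. Since P₁ is strictly southwest of P₂, a monotone path through both must visit P₁ then P₂; paths through both = C(10, 2)·C(5, 1)·C(9, 5) = 28350. Avoid both = 735471 − 135135 − 57330 + 28350 = 571356.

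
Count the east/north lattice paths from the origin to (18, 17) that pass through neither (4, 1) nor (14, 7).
Number of paths = 3734138035

Inclusion–exclusion. Total paths: C(35, 18) = 4537567650. Through P₁: C(5, 4)·C(30, 14) = 727113375. Through P₂: C(21, 14)·C(14, 4) = 116396280. Since P₁ is strictly southwest of P₂, a monotone path through both must visit P₁ then P₂; paths through both = C(5, 4)·C(16, 10)·C(14, 4) = 40080040. Avoid both = 4537567650 − 727113375 − 116396280 + 40080040 = 3734138035.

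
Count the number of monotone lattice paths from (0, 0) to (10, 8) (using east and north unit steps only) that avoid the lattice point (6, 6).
Number of paths = 29898

Total paths from (0, 0) to (10, 8): C(18, 10) = 43758. Paths through (6, 6): (paths (0, 0) → (6, 6)) × (paths (6, 6) → (10, 8)) = C(12, 6) · C(6, 4) = 924 · 15 = 13860. Avoidance count = 43758 − 13860 = 29898.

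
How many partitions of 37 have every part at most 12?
p(37, parts ≤ 12) = 14552

Use the recurrence p(n, m) = p(n, m−1) + p(n−m, m): either the largest part is < m (count p(n, m−1)) or the largest part is exactly m (remove one copy of m, count p(n−m, m)). With p(0, ·) = 1 this gives p(37, parts ≤ 12) = 14552. (By conjugating Young diagrams, this also counts partitions of 37 into at most 12 parts.)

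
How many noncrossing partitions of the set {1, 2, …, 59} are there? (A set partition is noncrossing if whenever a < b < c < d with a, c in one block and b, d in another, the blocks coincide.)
C_59 = 405944995127576985730643443367112

These noncrossing partitions are counted by the Catalan number C_n = (1/(n + 1)) · C(2n, n). For n = 59: C_59 = (1/60) · C(118, 59) = 24356699707654619143838606602026720/60 = 405944995127576985730643443367112.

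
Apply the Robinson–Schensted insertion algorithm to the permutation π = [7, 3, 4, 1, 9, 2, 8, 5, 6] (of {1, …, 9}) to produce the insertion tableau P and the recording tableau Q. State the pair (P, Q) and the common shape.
P = [1, 2, 5, 6] / [3, 4, 8] / [7, 9];  Q = [1, 3, 5, 9] / [2, 6, 7] / [4, 8];  common shape = (4, 3, 2)

Row-insert the values π_1, π_2, … into P one at a time, bumping the leftmost entry strictly greater than the inserted value down to the next row. The recording tableau Q records, in position (i, j), the step at which that cell was added to P.
  Insert 7 (step 1): P = [7];  Q = [1]
  Insert 3 (step 2): P = [3] / [7];  Q = [1] / [2]
  Insert 4 (step 3): P = [3, 4] / [7];  Q = [1, 3] / [2]
  Insert 1 (step 4): P = [1, 4] / [3] / [7];  Q = [1, 3] / [2] / [4]
  Insert 9 (step 5): P = [1, 4, 9] / [3] / [7];  Q = [1, 3, 5] / [2] / [4]
  Insert 2 (step 6): P = [1, 2, 9] / [3, 4] / [7];  Q = [1, 3, 5] / [2, 6] / [4]
  Insert 8 (step 7): P = [1, 2, 8] / [3, 4, 9] / [7];  Q = [1, 3, 5] / [2, 6, 7] / [4]
  Insert 5 (step 8): P = [1, 2, 5] / [3, 4, 8] / [7, 9];  Q = [1, 3, 5] / [2, 6, 7] / [4, 8]
  Insert 6 (step 9): P = [1, 2, 5, 6] / [3, 4, 8] / [7, 9];  Q = [1, 3, 5, 9] / [2, 6, 7] / [4, 8]
Final shape: (4, 3, 2).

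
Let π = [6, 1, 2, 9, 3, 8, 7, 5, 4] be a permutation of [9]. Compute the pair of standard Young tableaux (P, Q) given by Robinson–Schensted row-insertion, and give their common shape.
P = [1, 2, 3, 4] / [5, 7] / [6] / [8] / [9];  Q = [1, 3, 4, 6] / [2, 5] / [7] / [8] / [9];  common shape = (4, 2, 1, 1, 1)

Row-insert the values π_1, π_2, … into P one at a time, bumping the leftmost entry strictly greater than the inserted value down to the next row. The recording tableau Q records, in position (i, j), the step at which that cell was added to P.
  Insert 6 (step 1): P = [6];  Q = [1]
  Insert 1 (step 2): P = [1] / [6];  Q = [1] / [2]
  Insert 2 (step 3): P = [1, 2] / [6];  Q = [1, 3] / [2]
  Insert 9 (step 4): P = [1, 2, 9] / [6];  Q = [1, 3, 4] / [2]
  Insert 3 (step 5): P = [1, 2, 3] / [6, 9];  Q = [1, 3, 4] / [2, 5]
  Insert 8 (step 6): P = [1, 2, 3, 8] / [6, 9];  Q = [1, 3, 4, 6] / [2, 5]
  Insert 7 (step 7): P = [1, 2, 3, 7] / [6, 8] / [9];  Q = [1, 3, 4, 6] / [2, 5] / [7]
  Insert 5 (step 8): P = [1, 2, 3, 5] / [6, 7] / [8] / [9];  Q = [1, 3, 4, 6] / [2, 5] / [7] / [8]
  Insert 4 (step 9): P = [1, 2, 3, 4] / [5, 7] / [6] / [8] / [9];  Q = [1, 3, 4, 6] / [2, 5] / [7] / [8] / [9]
Final shape: (4, 2, 1, 1, 1).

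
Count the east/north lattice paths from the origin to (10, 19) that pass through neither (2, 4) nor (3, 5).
Number of paths = 9652020

Inclusion–exclusion. Total paths: C(29, 10) = 20030010. Through P₁: C(6, 2)·C(23, 8) = 7354710. Through P₂: C(8, 3)·C(21, 7) = 6511680. Since P₁ is strictly southwest of P₂, a monotone path through both must visit P₁ then P₂; paths through both = C(6, 2)·C(2, 1)·C(21, 7) = 3488400. Avoid both = 20030010 − 7354710 − 6511680 + 3488400 = 9652020.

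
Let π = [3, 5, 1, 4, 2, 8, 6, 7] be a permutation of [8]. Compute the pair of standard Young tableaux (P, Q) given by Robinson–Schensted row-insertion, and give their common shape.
P = [1, 2, 6, 7] / [3, 4, 8] / [5];  Q = [1, 2, 6, 8] / [3, 4, 7] / [5];  common shape = (4, 3, 1)

Row-insert the values π_1, π_2, … into P one at a time, bumping the leftmost entry strictly greater than the inserted value down to the next row. The recording tableau Q records, in position (i, j), the step at which that cell was added to P.
  Insert 3 (step 1): P = [3];  Q = [1]
  Insert 5 (step 2): P = [3, 5];  Q = [1, 2]
  Insert 1 (step 3): P = [1, 5] / [3];  Q = [1, 2] / [3]
  Insert 4 (step 4): P = [1, 4] / [3, 5];  Q = [1, 2] / [3, 4]
  Insert 2 (step 5): P = [1, 2] / [3, 4] / [5];  Q = [1, 2] / [3, 4] / [5]
  Insert 8 (step 6): P = [1, 2, 8] / [3, 4] / [5];  Q = [1, 2, 6] / [3, 4] / [5]
  Insert 6 (step 7): P = [1, 2, 6] / [3, 4, 8] / [5];  Q = [1, 2, 6] / [3, 4, 7] / [5]
  Insert 7 (step 8): P = [1, 2, 6, 7] / [3, 4, 8] / [5];  Q = [1, 2, 6, 8] / [3, 4, 7] / [5]
Final shape: (4, 3, 1).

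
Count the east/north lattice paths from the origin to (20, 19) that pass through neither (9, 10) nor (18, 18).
Number of paths = 32919177170

Inclusion–exclusion. Total paths: C(39, 20) = 68923264410. Through P₁: C(19, 9)·C(20, 11) = 15515808880. Through P₂: C(36, 18)·C(3, 2) = 27225405900. Since P₁ is strictly southwest of P₂, a monotone path through both must visit P₁ then P₂; paths through both = C(19, 9)·C(17, 9)·C(3, 2) = 6737127540. Avoid both = 68923264410 − 15515808880 − 27225405900 + 6737127540 = 32919177170.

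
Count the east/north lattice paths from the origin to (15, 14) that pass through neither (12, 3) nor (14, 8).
Number of paths = 75221635

Inclusion–exclusion. Total paths: C(29, 15) = 77558760. Through P₁: C(15, 12)·C(14, 3) = 165620. Through P₂: C(22, 14)·C(7, 1) = 2238390. Since P₁ is strictly southwest of P₂, a monotone path through both must visit P₁ then P₂; paths through both = C(15, 12)·C(7, 2)·C(7, 1) = 66885. Avoid both = 77558760 − 165620 − 2238390 + 66885 = 75221635.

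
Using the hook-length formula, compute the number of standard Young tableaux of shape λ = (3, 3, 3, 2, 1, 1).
# SYT of shape (3, 3, 3, 2, 1, 1) = 6435

Hook-length formula: f^λ = n! / Π hook(c), product over all cells c of the Young diagram. For λ = (3, 3, 3, 2, 1, 1), n = 13 boxes. Hook lengths by row (left-to-right, top-to-bottom): [8, 5, 3]; [7, 4, 2]; [6, 3, 1]; [4, 1]; [2]; [1]. Product of hooks = 967680. So f^λ = 13! / 967680 = 6227020800 / 967680 = 6435.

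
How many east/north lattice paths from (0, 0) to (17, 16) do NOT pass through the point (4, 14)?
Number of paths = 1166481810

Total paths from (0, 0) to (17, 16): C(33, 17) = 1166803110. Paths through (4, 14): (paths (0, 0) → (4, 14)) × (paths (4, 14) → (17, 16)) = C(18, 4) · C(15, 13) = 3060 · 105 = 321300. Avoidance count = 1166803110 − 321300 = 1166481810.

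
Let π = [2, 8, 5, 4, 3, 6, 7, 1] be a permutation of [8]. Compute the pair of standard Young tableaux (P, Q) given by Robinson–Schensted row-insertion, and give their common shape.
P = [1, 3, 6, 7] / [2] / [4] / [5] / [8];  Q = [1, 2, 6, 7] / [3] / [4] / [5] / [8];  common shape = (4, 1, 1, 1, 1)

Row-insert the values π_1, π_2, … into P one at a time, bumping the leftmost entry strictly greater than the inserted value down to the next row. The recording tableau Q records, in position (i, j), the step at which that cell was added to P.
  Insert 2 (step 1): P = [2];  Q = [1]
  Insert 8 (step 2): P = [2, 8];  Q = [1, 2]
  Insert 5 (step 3): P = [2, 5] / [8];  Q = [1, 2] / [3]
  Insert 4 (step 4): P = [2, 4] / [5] / [8];  Q = [1, 2] / [3] / [4]
  Insert 3 (step 5): P = [2, 3] / [4] / [5] / [8];  Q = [1, 2] / [3] / [4] / [5]
  Insert 6 (step 6): P = [2, 3, 6] / [4] / [5] / [8];  Q = [1, 2, 6] / [3] / [4] / [5]
  Insert 7 (step 7): P = [2, 3, 6, 7] / [4] / [5] / [8];  Q = [1, 2, 6, 7] / [3] / [4] / [5]
  Insert 1 (step 8): P = [1, 3, 6, 7] / [2] / [4] / [5] / [8];  Q = [1, 2, 6, 7] / [3] / [4] / [5] / [8]
Final shape: (4, 1, 1, 1, 1).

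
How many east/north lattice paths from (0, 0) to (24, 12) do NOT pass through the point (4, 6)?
Number of paths = 1203329400

Total paths from (0, 0) to (24, 12): C(36, 24) = 1251677700. Paths through (4, 6): (paths (0, 0) → (4, 6)) × (paths (4, 6) → (24, 12)) = C(10, 4) · C(26, 20) = 210 · 230230 = 48348300. Avoidance count = 1251677700 − 48348300 = 1203329400.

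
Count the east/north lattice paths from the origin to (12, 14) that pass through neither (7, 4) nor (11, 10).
Number of paths = 7249630

Inclusion–exclusion. Total paths: C(26, 12) = 9657700. Through P₁: C(11, 7)·C(15, 5) = 990990. Through P₂: C(21, 11)·C(5, 1) = 1763580. Since P₁ is strictly southwest of P₂, a monotone path through both must visit P₁ then P₂; paths through both = C(11, 7)·C(10, 4)·C(5, 1) = 346500. Avoid both = 9657700 − 990990 − 1763580 + 346500 = 7249630.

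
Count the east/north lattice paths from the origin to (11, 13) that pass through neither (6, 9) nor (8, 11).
Number of paths = 1409994

Inclusion–exclusion. Total paths: C(24, 11) = 2496144. Through P₁: C(15, 6)·C(9, 5) = 630630. Through P₂: C(19, 8)·C(5, 3) = 755820. Since P₁ is strictly southwest of P₂, a monotone path through both must visit P₁ then P₂; paths through both = C(15, 6)·C(4, 2)·C(5, 3) = 300300. Avoid both = 2496144 − 630630 − 755820 + 300300 = 1409994.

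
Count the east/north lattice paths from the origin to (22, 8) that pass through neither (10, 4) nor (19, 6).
Number of paths = 2810655

Inclusion–exclusion. Total paths: C(30, 22) = 5852925. Through P₁: C(14, 10)·C(16, 12) = 1821820. Through P₂: C(25, 19)·C(5, 3) = 1771000. Since P₁ is strictly southwest of P₂, a monotone path through both must visit P₁ then P₂; paths through both = C(14, 10)·C(11, 9)·C(5, 3) = 550550. Avoid both = 5852925 − 1821820 − 1771000 + 550550 = 2810655.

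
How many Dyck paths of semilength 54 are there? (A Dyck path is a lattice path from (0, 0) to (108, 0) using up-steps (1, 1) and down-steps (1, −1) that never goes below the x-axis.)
C_54 = 451959718027953471447609509424

These Dyck paths are counted by the Catalan number C_n = (1/(n + 1)) · C(2n, n). For n = 54: C_54 = (1/55) · C(108, 54) = 24857784491537440929618523018320/55 = 451959718027953471447609509424.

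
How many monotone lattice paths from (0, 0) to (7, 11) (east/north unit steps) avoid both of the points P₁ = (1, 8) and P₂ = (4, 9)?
Number of paths = 24278

Inclusion–exclusion. Total paths: C(18, 7) = 31824. Through P₁: C(9, 1)·C(9, 6) = 756. Through P₂: C(13, 4)·C(5, 3) = 7150. Since P₁ is strictly southwest of P₂, a monotone path through both must visit P₁ then P₂; paths through both = C(9, 1)·C(4, 3)·C(5, 3) = 360. Avoid both = 31824 − 756 − 7150 + 360 = 24278.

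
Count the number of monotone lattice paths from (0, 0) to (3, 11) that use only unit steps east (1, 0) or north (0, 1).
Number of paths = 364

A monotone lattice path from (0, 0) to (3, 11) consists of 3 east steps and 11 north steps in some order, so it is determined by which 3 of the 14 steps are east. The count is C(14, 3) = 364.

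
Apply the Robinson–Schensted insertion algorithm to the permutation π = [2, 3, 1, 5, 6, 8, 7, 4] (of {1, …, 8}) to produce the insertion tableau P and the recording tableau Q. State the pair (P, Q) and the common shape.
P = [1, 3, 4, 6, 7] / [2, 5] / [8];  Q = [1, 2, 4, 5, 6] / [3, 7] / [8];  common shape = (5, 2, 1)

Row-insert the values π_1, π_2, … into P one at a time, bumping the leftmost entry strictly greater than the inserted value down to the next row. The recording tableau Q records, in position (i, j), the step at which that cell was added to P.
  Insert 2 (step 1): P = [2];  Q = [1]
  Insert 3 (step 2): P = [2, 3];  Q = [1, 2]
  Insert 1 (step 3): P = [1, 3] / [2];  Q = [1, 2] / [3]
  Insert 5 (step 4): P = [1, 3, 5] / [2];  Q = [1, 2, 4] / [3]
  Insert 6 (step 5): P = [1, 3, 5, 6] / [2];  Q = [1, 2, 4, 5] / [3]
  Insert 8 (step 6): P = [1, 3, 5, 6, 8] / [2];  Q = [1, 2, 4, 5, 6] / [3]
  Insert 7 (step 7): P = [1, 3, 5, 6, 7] / [2, 8];  Q = [1, 2, 4, 5, 6] / [3, 7]
  Insert 4 (step 8): P = [1, 3, 4, 6, 7] / [2, 5] / [8];  Q = [1, 2, 4, 5, 6] / [3, 7] / [8]
Final shape: (5, 2, 1).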